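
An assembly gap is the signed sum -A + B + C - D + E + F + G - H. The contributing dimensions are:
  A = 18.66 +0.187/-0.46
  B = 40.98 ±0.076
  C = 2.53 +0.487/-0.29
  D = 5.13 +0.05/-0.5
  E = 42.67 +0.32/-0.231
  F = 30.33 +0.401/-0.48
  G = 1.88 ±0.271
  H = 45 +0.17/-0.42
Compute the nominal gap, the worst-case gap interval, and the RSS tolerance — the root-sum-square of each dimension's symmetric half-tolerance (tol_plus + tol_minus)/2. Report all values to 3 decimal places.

Stack each dimension's contribution:
  -A: nom -18.660 → Σnom=-18.660; wc +0.460/-0.187 → slack +0.460/-0.187; half-tol=0.324, Σhalf²=0.104652
  +B: nom +40.980 → Σnom=22.320; wc +0.076/-0.076 → slack +0.536/-0.263; half-tol=0.076, Σhalf²=0.110428
  +C: nom +2.530 → Σnom=24.850; wc +0.487/-0.290 → slack +1.023/-0.553; half-tol=0.388, Σhalf²=0.261360
  -D: nom -5.130 → Σnom=19.720; wc +0.500/-0.050 → slack +1.523/-0.603; half-tol=0.275, Σhalf²=0.336985
  +E: nom +42.670 → Σnom=62.390; wc +0.320/-0.231 → slack +1.843/-0.834; half-tol=0.276, Σhalf²=0.412886
  +F: nom +30.330 → Σnom=92.720; wc +0.401/-0.480 → slack +2.244/-1.314; half-tol=0.441, Σhalf²=0.606926
  +G: nom +1.880 → Σnom=94.600; wc +0.271/-0.271 → slack +2.515/-1.585; half-tol=0.271, Σhalf²=0.680367
  -H: nom -45.000 → Σnom=49.600; wc +0.420/-0.170 → slack +2.935/-1.755; half-tol=0.295, Σhalf²=0.767392
Nominal = 49.600. Worst-case = [49.600 - 1.755, 49.600 + 2.935] = [47.845, 52.535]. RSS = √0.767392 = 0.876.

nominal=49.600 wc=[47.845,52.535] rss=0.876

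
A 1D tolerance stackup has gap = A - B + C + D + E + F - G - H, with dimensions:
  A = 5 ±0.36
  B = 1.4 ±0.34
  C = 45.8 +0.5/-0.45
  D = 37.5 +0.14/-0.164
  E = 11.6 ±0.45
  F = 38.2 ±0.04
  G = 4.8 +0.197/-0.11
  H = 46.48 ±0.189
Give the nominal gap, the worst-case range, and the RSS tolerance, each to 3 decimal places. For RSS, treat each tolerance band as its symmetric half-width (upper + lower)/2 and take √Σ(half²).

Stack each dimension's contribution:
  +A: nom +5.000 → Σnom=5.000; wc +0.360/-0.360 → slack +0.360/-0.360; half-tol=0.360, Σhalf²=0.129600
  -B: nom -1.400 → Σnom=3.600; wc +0.340/-0.340 → slack +0.700/-0.700; half-tol=0.340, Σhalf²=0.245200
  +C: nom +45.800 → Σnom=49.400; wc +0.500/-0.450 → slack +1.200/-1.150; half-tol=0.475, Σhalf²=0.470825
  +D: nom +37.500 → Σnom=86.900; wc +0.140/-0.164 → slack +1.340/-1.314; half-tol=0.152, Σhalf²=0.493929
  +E: nom +11.600 → Σnom=98.500; wc +0.450/-0.450 → slack +1.790/-1.764; half-tol=0.450, Σhalf²=0.696429
  +F: nom +38.200 → Σnom=136.700; wc +0.040/-0.040 → slack +1.830/-1.804; half-tol=0.040, Σhalf²=0.698029
  -G: nom -4.800 → Σnom=131.900; wc +0.110/-0.197 → slack +1.940/-2.001; half-tol=0.153, Σhalf²=0.721591
  -H: nom -46.480 → Σnom=85.420; wc +0.189/-0.189 → slack +2.129/-2.190; half-tol=0.189, Σhalf²=0.757312
Nominal = 85.420. Worst-case = [85.420 - 2.190, 85.420 + 2.129] = [83.230, 87.549]. RSS = √0.757312 = 0.870.

nominal=85.420 wc=[83.230,87.549] rss=0.870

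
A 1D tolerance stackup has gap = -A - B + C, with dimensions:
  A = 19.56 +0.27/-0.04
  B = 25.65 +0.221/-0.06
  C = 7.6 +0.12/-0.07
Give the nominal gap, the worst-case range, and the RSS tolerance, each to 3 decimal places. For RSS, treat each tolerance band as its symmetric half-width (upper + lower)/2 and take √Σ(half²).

nominal=-37.610 wc=[-38.171,-37.390] rss=0.230

Stack each dimension's contribution:
  -A: nom -19.560 → Σnom=-19.560; wc +0.040/-0.270 → slack +0.040/-0.270; half-tol=0.155, Σhalf²=0.024025
  -B: nom -25.650 → Σnom=-45.210; wc +0.060/-0.221 → slack +0.100/-0.491; half-tol=0.141, Σhalf²=0.043765
  +C: nom +7.600 → Σnom=-37.610; wc +0.120/-0.070 → slack +0.220/-0.561; half-tol=0.095, Σhalf²=0.052790
Nominal = -37.610. Worst-case = [-37.610 - 0.561, -37.610 + 0.220] = [-38.171, -37.390]. RSS = √0.052790 = 0.230.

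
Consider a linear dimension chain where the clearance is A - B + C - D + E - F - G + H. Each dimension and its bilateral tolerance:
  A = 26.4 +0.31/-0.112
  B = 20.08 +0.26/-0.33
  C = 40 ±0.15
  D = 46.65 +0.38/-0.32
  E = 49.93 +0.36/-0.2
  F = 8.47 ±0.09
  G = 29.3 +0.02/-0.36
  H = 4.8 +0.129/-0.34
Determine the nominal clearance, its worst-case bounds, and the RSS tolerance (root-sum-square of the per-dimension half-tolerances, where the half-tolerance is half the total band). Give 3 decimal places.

Stack each dimension's contribution:
  +A: nom +26.400 → Σnom=26.400; wc +0.310/-0.112 → slack +0.310/-0.112; half-tol=0.211, Σhalf²=0.044521
  -B: nom -20.080 → Σnom=6.320; wc +0.330/-0.260 → slack +0.640/-0.372; half-tol=0.295, Σhalf²=0.131546
  +C: nom +40.000 → Σnom=46.320; wc +0.150/-0.150 → slack +0.790/-0.522; half-tol=0.150, Σhalf²=0.154046
  -D: nom -46.650 → Σnom=-0.330; wc +0.320/-0.380 → slack +1.110/-0.902; half-tol=0.350, Σhalf²=0.276546
  +E: nom +49.930 → Σnom=49.600; wc +0.360/-0.200 → slack +1.470/-1.102; half-tol=0.280, Σhalf²=0.354946
  -F: nom -8.470 → Σnom=41.130; wc +0.090/-0.090 → slack +1.560/-1.192; half-tol=0.090, Σhalf²=0.363046
  -G: nom -29.300 → Σnom=11.830; wc +0.360/-0.020 → slack +1.920/-1.212; half-tol=0.190, Σhalf²=0.399146
  +H: nom +4.800 → Σnom=16.630; wc +0.129/-0.340 → slack +2.049/-1.552; half-tol=0.235, Σhalf²=0.454136
Nominal = 16.630. Worst-case = [16.630 - 1.552, 16.630 + 2.049] = [15.078, 18.679]. RSS = √0.454136 = 0.674.

nominal=16.630 wc=[15.078,18.679] rss=0.674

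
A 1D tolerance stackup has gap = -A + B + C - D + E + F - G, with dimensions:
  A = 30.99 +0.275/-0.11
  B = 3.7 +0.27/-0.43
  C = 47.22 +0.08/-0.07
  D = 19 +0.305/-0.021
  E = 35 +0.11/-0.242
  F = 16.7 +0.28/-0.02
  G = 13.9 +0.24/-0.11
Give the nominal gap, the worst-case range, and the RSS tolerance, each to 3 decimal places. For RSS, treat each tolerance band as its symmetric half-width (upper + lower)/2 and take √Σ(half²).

nominal=38.730 wc=[37.148,39.711] rss=0.525

Stack each dimension's contribution:
  -A: nom -30.990 → Σnom=-30.990; wc +0.110/-0.275 → slack +0.110/-0.275; half-tol=0.193, Σhalf²=0.037056
  +B: nom +3.700 → Σnom=-27.290; wc +0.270/-0.430 → slack +0.380/-0.705; half-tol=0.350, Σhalf²=0.159556
  +C: nom +47.220 → Σnom=19.930; wc +0.080/-0.070 → slack +0.460/-0.775; half-tol=0.075, Σhalf²=0.165181
  -D: nom -19.000 → Σnom=0.930; wc +0.021/-0.305 → slack +0.481/-1.080; half-tol=0.163, Σhalf²=0.191750
  +E: nom +35.000 → Σnom=35.930; wc +0.110/-0.242 → slack +0.591/-1.322; half-tol=0.176, Σhalf²=0.222726
  +F: nom +16.700 → Σnom=52.630; wc +0.280/-0.020 → slack +0.871/-1.342; half-tol=0.150, Σhalf²=0.245226
  -G: nom -13.900 → Σnom=38.730; wc +0.110/-0.240 → slack +0.981/-1.582; half-tol=0.175, Σhalf²=0.275851
Nominal = 38.730. Worst-case = [38.730 - 1.582, 38.730 + 0.981] = [37.148, 39.711]. RSS = √0.275851 = 0.525.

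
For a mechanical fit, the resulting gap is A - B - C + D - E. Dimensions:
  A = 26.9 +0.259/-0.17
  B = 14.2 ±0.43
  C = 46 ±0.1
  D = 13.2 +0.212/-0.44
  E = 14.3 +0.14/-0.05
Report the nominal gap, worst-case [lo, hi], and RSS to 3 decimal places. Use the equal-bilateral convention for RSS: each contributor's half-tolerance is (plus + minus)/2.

Stack each dimension's contribution:
  +A: nom +26.900 → Σnom=26.900; wc +0.259/-0.170 → slack +0.259/-0.170; half-tol=0.215, Σhalf²=0.046010
  -B: nom -14.200 → Σnom=12.700; wc +0.430/-0.430 → slack +0.689/-0.600; half-tol=0.430, Σhalf²=0.230910
  -C: nom -46.000 → Σnom=-33.300; wc +0.100/-0.100 → slack +0.789/-0.700; half-tol=0.100, Σhalf²=0.240910
  +D: nom +13.200 → Σnom=-20.100; wc +0.212/-0.440 → slack +1.001/-1.140; half-tol=0.326, Σhalf²=0.347186
  -E: nom -14.300 → Σnom=-34.400; wc +0.050/-0.140 → slack +1.051/-1.280; half-tol=0.095, Σhalf²=0.356211
Nominal = -34.400. Worst-case = [-34.400 - 1.280, -34.400 + 1.051] = [-35.680, -33.349]. RSS = √0.356211 = 0.597.

nominal=-34.400 wc=[-35.680,-33.349] rss=0.597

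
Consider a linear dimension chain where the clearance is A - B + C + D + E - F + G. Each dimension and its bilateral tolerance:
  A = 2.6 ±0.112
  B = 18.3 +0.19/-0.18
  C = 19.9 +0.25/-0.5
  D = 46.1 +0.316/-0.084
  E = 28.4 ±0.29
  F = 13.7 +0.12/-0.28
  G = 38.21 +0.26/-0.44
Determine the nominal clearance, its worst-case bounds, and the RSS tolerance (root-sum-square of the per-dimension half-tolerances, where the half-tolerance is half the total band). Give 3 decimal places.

Stack each dimension's contribution:
  +A: nom +2.600 → Σnom=2.600; wc +0.112/-0.112 → slack +0.112/-0.112; half-tol=0.112, Σhalf²=0.012544
  -B: nom -18.300 → Σnom=-15.700; wc +0.180/-0.190 → slack +0.292/-0.302; half-tol=0.185, Σhalf²=0.046769
  +C: nom +19.900 → Σnom=4.200; wc +0.250/-0.500 → slack +0.542/-0.802; half-tol=0.375, Σhalf²=0.187394
  +D: nom +46.100 → Σnom=50.300; wc +0.316/-0.084 → slack +0.858/-0.886; half-tol=0.200, Σhalf²=0.227394
  +E: nom +28.400 → Σnom=78.700; wc +0.290/-0.290 → slack +1.148/-1.176; half-tol=0.290, Σhalf²=0.311494
  -F: nom -13.700 → Σnom=65.000; wc +0.280/-0.120 → slack +1.428/-1.296; half-tol=0.200, Σhalf²=0.351494
  +G: nom +38.210 → Σnom=103.210; wc +0.260/-0.440 → slack +1.688/-1.736; half-tol=0.350, Σhalf²=0.473994
Nominal = 103.210. Worst-case = [103.210 - 1.736, 103.210 + 1.688] = [101.474, 104.898]. RSS = √0.473994 = 0.688.

nominal=103.210 wc=[101.474,104.898] rss=0.688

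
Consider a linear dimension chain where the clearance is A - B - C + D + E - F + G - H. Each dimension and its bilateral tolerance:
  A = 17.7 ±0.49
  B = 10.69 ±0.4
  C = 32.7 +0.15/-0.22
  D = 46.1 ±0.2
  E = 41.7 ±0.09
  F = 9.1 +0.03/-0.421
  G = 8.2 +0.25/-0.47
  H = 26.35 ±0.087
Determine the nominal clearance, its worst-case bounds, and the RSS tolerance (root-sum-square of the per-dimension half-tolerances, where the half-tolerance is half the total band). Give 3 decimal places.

Stack each dimension's contribution:
  +A: nom +17.700 → Σnom=17.700; wc +0.490/-0.490 → slack +0.490/-0.490; half-tol=0.490, Σhalf²=0.240100
  -B: nom -10.690 → Σnom=7.010; wc +0.400/-0.400 → slack +0.890/-0.890; half-tol=0.400, Σhalf²=0.400100
  -C: nom -32.700 → Σnom=-25.690; wc +0.220/-0.150 → slack +1.110/-1.040; half-tol=0.185, Σhalf²=0.434325
  +D: nom +46.100 → Σnom=20.410; wc +0.200/-0.200 → slack +1.310/-1.240; half-tol=0.200, Σhalf²=0.474325
  +E: nom +41.700 → Σnom=62.110; wc +0.090/-0.090 → slack +1.400/-1.330; half-tol=0.090, Σhalf²=0.482425
  -F: nom -9.100 → Σnom=53.010; wc +0.421/-0.030 → slack +1.821/-1.360; half-tol=0.225, Σhalf²=0.533275
  +G: nom +8.200 → Σnom=61.210; wc +0.250/-0.470 → slack +2.071/-1.830; half-tol=0.360, Σhalf²=0.662875
  -H: nom -26.350 → Σnom=34.860; wc +0.087/-0.087 → slack +2.158/-1.917; half-tol=0.087, Σhalf²=0.670444
Nominal = 34.860. Worst-case = [34.860 - 1.917, 34.860 + 2.158] = [32.943, 37.018]. RSS = √0.670444 = 0.819.

nominal=34.860 wc=[32.943,37.018] rss=0.819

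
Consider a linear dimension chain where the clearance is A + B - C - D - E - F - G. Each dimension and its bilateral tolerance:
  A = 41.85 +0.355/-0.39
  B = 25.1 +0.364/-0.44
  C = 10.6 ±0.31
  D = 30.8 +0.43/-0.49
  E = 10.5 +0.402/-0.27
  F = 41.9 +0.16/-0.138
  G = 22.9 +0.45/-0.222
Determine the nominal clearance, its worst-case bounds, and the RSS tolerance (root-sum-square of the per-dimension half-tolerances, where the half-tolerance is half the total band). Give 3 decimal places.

nominal=-49.750 wc=[-52.332,-47.601] rss=0.925

Stack each dimension's contribution:
  +A: nom +41.850 → Σnom=41.850; wc +0.355/-0.390 → slack +0.355/-0.390; half-tol=0.372, Σhalf²=0.138756
  +B: nom +25.100 → Σnom=66.950; wc +0.364/-0.440 → slack +0.719/-0.830; half-tol=0.402, Σhalf²=0.300360
  -C: nom -10.600 → Σnom=56.350; wc +0.310/-0.310 → slack +1.029/-1.140; half-tol=0.310, Σhalf²=0.396460
  -D: nom -30.800 → Σnom=25.550; wc +0.490/-0.430 → slack +1.519/-1.570; half-tol=0.460, Σhalf²=0.608060
  -E: nom -10.500 → Σnom=15.050; wc +0.270/-0.402 → slack +1.789/-1.972; half-tol=0.336, Σhalf²=0.720956
  -F: nom -41.900 → Σnom=-26.850; wc +0.138/-0.160 → slack +1.927/-2.132; half-tol=0.149, Σhalf²=0.743157
  -G: nom -22.900 → Σnom=-49.750; wc +0.222/-0.450 → slack +2.149/-2.582; half-tol=0.336, Σhalf²=0.856053
Nominal = -49.750. Worst-case = [-49.750 - 2.582, -49.750 + 2.149] = [-52.332, -47.601]. RSS = √0.856053 = 0.925.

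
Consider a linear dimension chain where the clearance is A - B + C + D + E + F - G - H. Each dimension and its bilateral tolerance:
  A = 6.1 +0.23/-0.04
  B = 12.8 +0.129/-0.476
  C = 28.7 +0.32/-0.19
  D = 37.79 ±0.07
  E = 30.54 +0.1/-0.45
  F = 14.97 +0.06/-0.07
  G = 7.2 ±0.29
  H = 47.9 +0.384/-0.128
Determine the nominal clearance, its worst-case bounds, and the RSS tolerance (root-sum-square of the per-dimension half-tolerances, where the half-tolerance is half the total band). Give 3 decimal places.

nominal=50.200 wc=[48.577,51.874] rss=0.640

Stack each dimension's contribution:
  +A: nom +6.100 → Σnom=6.100; wc +0.230/-0.040 → slack +0.230/-0.040; half-tol=0.135, Σhalf²=0.018225
  -B: nom -12.800 → Σnom=-6.700; wc +0.476/-0.129 → slack +0.706/-0.169; half-tol=0.302, Σhalf²=0.109731
  +C: nom +28.700 → Σnom=22.000; wc +0.320/-0.190 → slack +1.026/-0.359; half-tol=0.255, Σhalf²=0.174756
  +D: nom +37.790 → Σnom=59.790; wc +0.070/-0.070 → slack +1.096/-0.429; half-tol=0.070, Σhalf²=0.179656
  +E: nom +30.540 → Σnom=90.330; wc +0.100/-0.450 → slack +1.196/-0.879; half-tol=0.275, Σhalf²=0.255281
  +F: nom +14.970 → Σnom=105.300; wc +0.060/-0.070 → slack +1.256/-0.949; half-tol=0.065, Σhalf²=0.259506
  -G: nom -7.200 → Σnom=98.100; wc +0.290/-0.290 → slack +1.546/-1.239; half-tol=0.290, Σhalf²=0.343606
  -H: nom -47.900 → Σnom=50.200; wc +0.128/-0.384 → slack +1.674/-1.623; half-tol=0.256, Σhalf²=0.409142
Nominal = 50.200. Worst-case = [50.200 - 1.623, 50.200 + 1.674] = [48.577, 51.874]. RSS = √0.409142 = 0.640.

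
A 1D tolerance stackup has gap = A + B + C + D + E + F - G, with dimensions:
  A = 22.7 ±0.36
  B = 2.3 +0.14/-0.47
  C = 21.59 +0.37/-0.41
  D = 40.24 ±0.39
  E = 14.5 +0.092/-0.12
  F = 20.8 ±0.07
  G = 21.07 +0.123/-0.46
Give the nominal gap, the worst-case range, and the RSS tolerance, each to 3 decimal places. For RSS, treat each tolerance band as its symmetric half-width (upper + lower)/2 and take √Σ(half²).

nominal=101.060 wc=[99.117,102.942] rss=0.792

Stack each dimension's contribution:
  +A: nom +22.700 → Σnom=22.700; wc +0.360/-0.360 → slack +0.360/-0.360; half-tol=0.360, Σhalf²=0.129600
  +B: nom +2.300 → Σnom=25.000; wc +0.140/-0.470 → slack +0.500/-0.830; half-tol=0.305, Σhalf²=0.222625
  +C: nom +21.590 → Σnom=46.590; wc +0.370/-0.410 → slack +0.870/-1.240; half-tol=0.390, Σhalf²=0.374725
  +D: nom +40.240 → Σnom=86.830; wc +0.390/-0.390 → slack +1.260/-1.630; half-tol=0.390, Σhalf²=0.526825
  +E: nom +14.500 → Σnom=101.330; wc +0.092/-0.120 → slack +1.352/-1.750; half-tol=0.106, Σhalf²=0.538061
  +F: nom +20.800 → Σnom=122.130; wc +0.070/-0.070 → slack +1.422/-1.820; half-tol=0.070, Σhalf²=0.542961
  -G: nom -21.070 → Σnom=101.060; wc +0.460/-0.123 → slack +1.882/-1.943; half-tol=0.291, Σhalf²=0.627933
Nominal = 101.060. Worst-case = [101.060 - 1.943, 101.060 + 1.882] = [99.117, 102.942]. RSS = √0.627933 = 0.792.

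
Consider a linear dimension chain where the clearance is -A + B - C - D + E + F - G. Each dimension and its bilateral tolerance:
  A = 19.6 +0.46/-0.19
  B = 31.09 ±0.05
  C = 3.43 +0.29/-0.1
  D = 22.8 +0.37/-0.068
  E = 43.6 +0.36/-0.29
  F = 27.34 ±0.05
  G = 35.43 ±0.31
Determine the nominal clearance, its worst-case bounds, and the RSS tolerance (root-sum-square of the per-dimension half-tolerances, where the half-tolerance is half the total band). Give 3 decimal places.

Stack each dimension's contribution:
  -A: nom -19.600 → Σnom=-19.600; wc +0.190/-0.460 → slack +0.190/-0.460; half-tol=0.325, Σhalf²=0.105625
  +B: nom +31.090 → Σnom=11.490; wc +0.050/-0.050 → slack +0.240/-0.510; half-tol=0.050, Σhalf²=0.108125
  -C: nom -3.430 → Σnom=8.060; wc +0.100/-0.290 → slack +0.340/-0.800; half-tol=0.195, Σhalf²=0.146150
  -D: nom -22.800 → Σnom=-14.740; wc +0.068/-0.370 → slack +0.408/-1.170; half-tol=0.219, Σhalf²=0.194111
  +E: nom +43.600 → Σnom=28.860; wc +0.360/-0.290 → slack +0.768/-1.460; half-tol=0.325, Σhalf²=0.299736
  +F: nom +27.340 → Σnom=56.200; wc +0.050/-0.050 → slack +0.818/-1.510; half-tol=0.050, Σhalf²=0.302236
  -G: nom -35.430 → Σnom=20.770; wc +0.310/-0.310 → slack +1.128/-1.820; half-tol=0.310, Σhalf²=0.398336
Nominal = 20.770. Worst-case = [20.770 - 1.820, 20.770 + 1.128] = [18.950, 21.898]. RSS = √0.398336 = 0.631.

nominal=20.770 wc=[18.950,21.898] rss=0.631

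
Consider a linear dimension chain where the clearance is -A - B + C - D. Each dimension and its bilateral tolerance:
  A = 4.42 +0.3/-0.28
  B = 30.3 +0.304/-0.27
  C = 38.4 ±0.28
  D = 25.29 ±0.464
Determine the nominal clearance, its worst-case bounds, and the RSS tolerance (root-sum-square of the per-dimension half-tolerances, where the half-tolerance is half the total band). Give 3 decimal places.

Stack each dimension's contribution:
  -A: nom -4.420 → Σnom=-4.420; wc +0.280/-0.300 → slack +0.280/-0.300; half-tol=0.290, Σhalf²=0.084100
  -B: nom -30.300 → Σnom=-34.720; wc +0.270/-0.304 → slack +0.550/-0.604; half-tol=0.287, Σhalf²=0.166469
  +C: nom +38.400 → Σnom=3.680; wc +0.280/-0.280 → slack +0.830/-0.884; half-tol=0.280, Σhalf²=0.244869
  -D: nom -25.290 → Σnom=-21.610; wc +0.464/-0.464 → slack +1.294/-1.348; half-tol=0.464, Σhalf²=0.460165
Nominal = -21.610. Worst-case = [-21.610 - 1.348, -21.610 + 1.294] = [-22.958, -20.316]. RSS = √0.460165 = 0.678.

nominal=-21.610 wc=[-22.958,-20.316] rss=0.678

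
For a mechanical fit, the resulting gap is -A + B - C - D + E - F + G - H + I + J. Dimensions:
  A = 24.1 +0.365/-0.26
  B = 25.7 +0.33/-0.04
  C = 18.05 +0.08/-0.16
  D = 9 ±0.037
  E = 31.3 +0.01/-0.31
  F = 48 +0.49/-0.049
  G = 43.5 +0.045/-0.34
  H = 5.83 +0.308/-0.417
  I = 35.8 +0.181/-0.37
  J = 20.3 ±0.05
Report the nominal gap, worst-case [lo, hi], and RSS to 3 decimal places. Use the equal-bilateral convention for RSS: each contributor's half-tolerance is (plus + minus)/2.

Stack each dimension's contribution:
  -A: nom -24.100 → Σnom=-24.100; wc +0.260/-0.365 → slack +0.260/-0.365; half-tol=0.312, Σhalf²=0.097656
  +B: nom +25.700 → Σnom=1.600; wc +0.330/-0.040 → slack +0.590/-0.405; half-tol=0.185, Σhalf²=0.131881
  -C: nom -18.050 → Σnom=-16.450; wc +0.160/-0.080 → slack +0.750/-0.485; half-tol=0.120, Σhalf²=0.146281
  -D: nom -9.000 → Σnom=-25.450; wc +0.037/-0.037 → slack +0.787/-0.522; half-tol=0.037, Σhalf²=0.147650
  +E: nom +31.300 → Σnom=5.850; wc +0.010/-0.310 → slack +0.797/-0.832; half-tol=0.160, Σhalf²=0.173250
  -F: nom -48.000 → Σnom=-42.150; wc +0.049/-0.490 → slack +0.846/-1.322; half-tol=0.270, Σhalf²=0.245881
  +G: nom +43.500 → Σnom=1.350; wc +0.045/-0.340 → slack +0.891/-1.662; half-tol=0.193, Σhalf²=0.282937
  -H: nom -5.830 → Σnom=-4.480; wc +0.417/-0.308 → slack +1.308/-1.970; half-tol=0.362, Σhalf²=0.414343
  +I: nom +35.800 → Σnom=31.320; wc +0.181/-0.370 → slack +1.489/-2.340; half-tol=0.275, Σhalf²=0.490243
  +J: nom +20.300 → Σnom=51.620; wc +0.050/-0.050 → slack +1.539/-2.390; half-tol=0.050, Σhalf²=0.492743
Nominal = 51.620. Worst-case = [51.620 - 2.390, 51.620 + 1.539] = [49.230, 53.159]. RSS = √0.492743 = 0.702.

nominal=51.620 wc=[49.230,53.159] rss=0.702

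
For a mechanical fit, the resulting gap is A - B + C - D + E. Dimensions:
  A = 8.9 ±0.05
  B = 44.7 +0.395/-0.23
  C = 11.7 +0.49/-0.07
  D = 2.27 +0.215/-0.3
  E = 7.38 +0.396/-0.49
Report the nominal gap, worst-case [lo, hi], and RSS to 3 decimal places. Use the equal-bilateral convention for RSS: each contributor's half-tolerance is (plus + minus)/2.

Stack each dimension's contribution:
  +A: nom +8.900 → Σnom=8.900; wc +0.050/-0.050 → slack +0.050/-0.050; half-tol=0.050, Σhalf²=0.002500
  -B: nom -44.700 → Σnom=-35.800; wc +0.230/-0.395 → slack +0.280/-0.445; half-tol=0.312, Σhalf²=0.100156
  +C: nom +11.700 → Σnom=-24.100; wc +0.490/-0.070 → slack +0.770/-0.515; half-tol=0.280, Σhalf²=0.178556
  -D: nom -2.270 → Σnom=-26.370; wc +0.300/-0.215 → slack +1.070/-0.730; half-tol=0.258, Σhalf²=0.244863
  +E: nom +7.380 → Σnom=-18.990; wc +0.396/-0.490 → slack +1.466/-1.220; half-tol=0.443, Σhalf²=0.441112
Nominal = -18.990. Worst-case = [-18.990 - 1.220, -18.990 + 1.466] = [-20.210, -17.524]. RSS = √0.441112 = 0.664.

nominal=-18.990 wc=[-20.210,-17.524] rss=0.664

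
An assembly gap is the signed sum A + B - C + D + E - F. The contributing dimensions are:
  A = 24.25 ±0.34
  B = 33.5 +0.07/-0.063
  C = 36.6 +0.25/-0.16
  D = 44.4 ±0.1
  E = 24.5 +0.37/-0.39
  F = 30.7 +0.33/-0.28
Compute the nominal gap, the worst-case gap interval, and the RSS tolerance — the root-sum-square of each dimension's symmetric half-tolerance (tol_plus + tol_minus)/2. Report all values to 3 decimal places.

Stack each dimension's contribution:
  +A: nom +24.250 → Σnom=24.250; wc +0.340/-0.340 → slack +0.340/-0.340; half-tol=0.340, Σhalf²=0.115600
  +B: nom +33.500 → Σnom=57.750; wc +0.070/-0.063 → slack +0.410/-0.403; half-tol=0.067, Σhalf²=0.120022
  -C: nom -36.600 → Σnom=21.150; wc +0.160/-0.250 → slack +0.570/-0.653; half-tol=0.205, Σhalf²=0.162047
  +D: nom +44.400 → Σnom=65.550; wc +0.100/-0.100 → slack +0.670/-0.753; half-tol=0.100, Σhalf²=0.172047
  +E: nom +24.500 → Σnom=90.050; wc +0.370/-0.390 → slack +1.040/-1.143; half-tol=0.380, Σhalf²=0.316447
  -F: nom -30.700 → Σnom=59.350; wc +0.280/-0.330 → slack +1.320/-1.473; half-tol=0.305, Σhalf²=0.409472
Nominal = 59.350. Worst-case = [59.350 - 1.473, 59.350 + 1.320] = [57.877, 60.670]. RSS = √0.409472 = 0.640.

nominal=59.350 wc=[57.877,60.670] rss=0.640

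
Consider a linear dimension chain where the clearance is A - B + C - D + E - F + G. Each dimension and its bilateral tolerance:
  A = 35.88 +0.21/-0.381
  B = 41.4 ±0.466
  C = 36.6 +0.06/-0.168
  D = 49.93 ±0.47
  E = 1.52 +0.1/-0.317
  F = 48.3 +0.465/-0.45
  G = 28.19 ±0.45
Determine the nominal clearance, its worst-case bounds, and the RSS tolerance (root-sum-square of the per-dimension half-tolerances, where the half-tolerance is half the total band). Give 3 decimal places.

nominal=-37.440 wc=[-40.157,-35.234] rss=0.997

Stack each dimension's contribution:
  +A: nom +35.880 → Σnom=35.880; wc +0.210/-0.381 → slack +0.210/-0.381; half-tol=0.295, Σhalf²=0.087320
  -B: nom -41.400 → Σnom=-5.520; wc +0.466/-0.466 → slack +0.676/-0.847; half-tol=0.466, Σhalf²=0.304476
  +C: nom +36.600 → Σnom=31.080; wc +0.060/-0.168 → slack +0.736/-1.015; half-tol=0.114, Σhalf²=0.317472
  -D: nom -49.930 → Σnom=-18.850; wc +0.470/-0.470 → slack +1.206/-1.485; half-tol=0.470, Σhalf²=0.538372
  +E: nom +1.520 → Σnom=-17.330; wc +0.100/-0.317 → slack +1.306/-1.802; half-tol=0.209, Σhalf²=0.581844
  -F: nom -48.300 → Σnom=-65.630; wc +0.450/-0.465 → slack +1.756/-2.267; half-tol=0.458, Σhalf²=0.791151
  +G: nom +28.190 → Σnom=-37.440; wc +0.450/-0.450 → slack +2.206/-2.717; half-tol=0.450, Σhalf²=0.993651
Nominal = -37.440. Worst-case = [-37.440 - 2.717, -37.440 + 2.206] = [-40.157, -35.234]. RSS = √0.993651 = 0.997.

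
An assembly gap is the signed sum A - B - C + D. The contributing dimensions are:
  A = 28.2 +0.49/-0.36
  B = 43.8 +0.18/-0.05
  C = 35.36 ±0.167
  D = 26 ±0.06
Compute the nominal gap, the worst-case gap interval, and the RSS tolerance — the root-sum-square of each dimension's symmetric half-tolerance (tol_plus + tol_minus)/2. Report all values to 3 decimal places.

nominal=-24.960 wc=[-25.727,-24.193] rss=0.475

Stack each dimension's contribution:
  +A: nom +28.200 → Σnom=28.200; wc +0.490/-0.360 → slack +0.490/-0.360; half-tol=0.425, Σhalf²=0.180625
  -B: nom -43.800 → Σnom=-15.600; wc +0.050/-0.180 → slack +0.540/-0.540; half-tol=0.115, Σhalf²=0.193850
  -C: nom -35.360 → Σnom=-50.960; wc +0.167/-0.167 → slack +0.707/-0.707; half-tol=0.167, Σhalf²=0.221739
  +D: nom +26.000 → Σnom=-24.960; wc +0.060/-0.060 → slack +0.767/-0.767; half-tol=0.060, Σhalf²=0.225339
Nominal = -24.960. Worst-case = [-24.960 - 0.767, -24.960 + 0.767] = [-25.727, -24.193]. RSS = √0.225339 = 0.475.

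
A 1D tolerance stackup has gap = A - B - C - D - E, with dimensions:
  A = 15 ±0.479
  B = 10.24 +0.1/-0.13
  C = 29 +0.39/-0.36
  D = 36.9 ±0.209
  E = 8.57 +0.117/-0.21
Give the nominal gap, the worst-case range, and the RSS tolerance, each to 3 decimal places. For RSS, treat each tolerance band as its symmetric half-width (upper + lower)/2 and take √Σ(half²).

Stack each dimension's contribution:
  +A: nom +15.000 → Σnom=15.000; wc +0.479/-0.479 → slack +0.479/-0.479; half-tol=0.479, Σhalf²=0.229441
  -B: nom -10.240 → Σnom=4.760; wc +0.130/-0.100 → slack +0.609/-0.579; half-tol=0.115, Σhalf²=0.242666
  -C: nom -29.000 → Σnom=-24.240; wc +0.360/-0.390 → slack +0.969/-0.969; half-tol=0.375, Σhalf²=0.383291
  -D: nom -36.900 → Σnom=-61.140; wc +0.209/-0.209 → slack +1.178/-1.178; half-tol=0.209, Σhalf²=0.426972
  -E: nom -8.570 → Σnom=-69.710; wc +0.210/-0.117 → slack +1.388/-1.295; half-tol=0.164, Σhalf²=0.453704
Nominal = -69.710. Worst-case = [-69.710 - 1.295, -69.710 + 1.388] = [-71.005, -68.322]. RSS = √0.453704 = 0.674.

nominal=-69.710 wc=[-71.005,-68.322] rss=0.674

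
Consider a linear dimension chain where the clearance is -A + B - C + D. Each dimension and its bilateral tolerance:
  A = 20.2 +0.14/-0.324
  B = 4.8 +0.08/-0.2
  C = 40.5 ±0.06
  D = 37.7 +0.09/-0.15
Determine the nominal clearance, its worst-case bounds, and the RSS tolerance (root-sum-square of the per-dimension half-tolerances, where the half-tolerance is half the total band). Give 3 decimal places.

Stack each dimension's contribution:
  -A: nom -20.200 → Σnom=-20.200; wc +0.324/-0.140 → slack +0.324/-0.140; half-tol=0.232, Σhalf²=0.053824
  +B: nom +4.800 → Σnom=-15.400; wc +0.080/-0.200 → slack +0.404/-0.340; half-tol=0.140, Σhalf²=0.073424
  -C: nom -40.500 → Σnom=-55.900; wc +0.060/-0.060 → slack +0.464/-0.400; half-tol=0.060, Σhalf²=0.077024
  +D: nom +37.700 → Σnom=-18.200; wc +0.090/-0.150 → slack +0.554/-0.550; half-tol=0.120, Σhalf²=0.091424
Nominal = -18.200. Worst-case = [-18.200 - 0.550, -18.200 + 0.554] = [-18.750, -17.646]. RSS = √0.091424 = 0.302.

nominal=-18.200 wc=[-18.750,-17.646] rss=0.302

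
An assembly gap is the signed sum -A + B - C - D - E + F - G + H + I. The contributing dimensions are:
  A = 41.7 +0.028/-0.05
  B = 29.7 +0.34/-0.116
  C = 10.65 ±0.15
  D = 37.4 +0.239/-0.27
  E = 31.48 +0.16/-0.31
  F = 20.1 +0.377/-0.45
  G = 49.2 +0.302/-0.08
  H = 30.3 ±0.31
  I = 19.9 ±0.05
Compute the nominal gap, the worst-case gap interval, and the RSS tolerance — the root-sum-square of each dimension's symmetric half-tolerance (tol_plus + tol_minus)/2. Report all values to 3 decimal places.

nominal=-70.430 wc=[-72.235,-68.493] rss=0.709

Stack each dimension's contribution:
  -A: nom -41.700 → Σnom=-41.700; wc +0.050/-0.028 → slack +0.050/-0.028; half-tol=0.039, Σhalf²=0.001521
  +B: nom +29.700 → Σnom=-12.000; wc +0.340/-0.116 → slack +0.390/-0.144; half-tol=0.228, Σhalf²=0.053505
  -C: nom -10.650 → Σnom=-22.650; wc +0.150/-0.150 → slack +0.540/-0.294; half-tol=0.150, Σhalf²=0.076005
  -D: nom -37.400 → Σnom=-60.050; wc +0.270/-0.239 → slack +0.810/-0.533; half-tol=0.255, Σhalf²=0.140775
  -E: nom -31.480 → Σnom=-91.530; wc +0.310/-0.160 → slack +1.120/-0.693; half-tol=0.235, Σhalf²=0.196000
  +F: nom +20.100 → Σnom=-71.430; wc +0.377/-0.450 → slack +1.497/-1.143; half-tol=0.413, Σhalf²=0.366982
  -G: nom -49.200 → Σnom=-120.630; wc +0.080/-0.302 → slack +1.577/-1.445; half-tol=0.191, Σhalf²=0.403463
  +H: nom +30.300 → Σnom=-90.330; wc +0.310/-0.310 → slack +1.887/-1.755; half-tol=0.310, Σhalf²=0.499563
  +I: nom +19.900 → Σnom=-70.430; wc +0.050/-0.050 → slack +1.937/-1.805; half-tol=0.050, Σhalf²=0.502063
Nominal = -70.430. Worst-case = [-70.430 - 1.805, -70.430 + 1.937] = [-72.235, -68.493]. RSS = √0.502063 = 0.709.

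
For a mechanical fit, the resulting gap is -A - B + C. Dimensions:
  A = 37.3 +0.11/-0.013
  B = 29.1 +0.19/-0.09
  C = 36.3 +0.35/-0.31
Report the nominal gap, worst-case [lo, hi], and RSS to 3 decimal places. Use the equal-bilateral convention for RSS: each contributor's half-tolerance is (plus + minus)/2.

Stack each dimension's contribution:
  -A: nom -37.300 → Σnom=-37.300; wc +0.013/-0.110 → slack +0.013/-0.110; half-tol=0.061, Σhalf²=0.003782
  -B: nom -29.100 → Σnom=-66.400; wc +0.090/-0.190 → slack +0.103/-0.300; half-tol=0.140, Σhalf²=0.023382
  +C: nom +36.300 → Σnom=-30.100; wc +0.350/-0.310 → slack +0.453/-0.610; half-tol=0.330, Σhalf²=0.132282
Nominal = -30.100. Worst-case = [-30.100 - 0.610, -30.100 + 0.453] = [-30.710, -29.647]. RSS = √0.132282 = 0.364.

nominal=-30.100 wc=[-30.710,-29.647] rss=0.364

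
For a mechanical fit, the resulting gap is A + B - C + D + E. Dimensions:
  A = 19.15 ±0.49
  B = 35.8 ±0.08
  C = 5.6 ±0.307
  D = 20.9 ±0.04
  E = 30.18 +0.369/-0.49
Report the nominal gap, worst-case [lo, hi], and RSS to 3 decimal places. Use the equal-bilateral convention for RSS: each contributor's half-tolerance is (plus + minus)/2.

nominal=100.430 wc=[99.023,101.716] rss=0.726

Stack each dimension's contribution:
  +A: nom +19.150 → Σnom=19.150; wc +0.490/-0.490 → slack +0.490/-0.490; half-tol=0.490, Σhalf²=0.240100
  +B: nom +35.800 → Σnom=54.950; wc +0.080/-0.080 → slack +0.570/-0.570; half-tol=0.080, Σhalf²=0.246500
  -C: nom -5.600 → Σnom=49.350; wc +0.307/-0.307 → slack +0.877/-0.877; half-tol=0.307, Σhalf²=0.340749
  +D: nom +20.900 → Σnom=70.250; wc +0.040/-0.040 → slack +0.917/-0.917; half-tol=0.040, Σhalf²=0.342349
  +E: nom +30.180 → Σnom=100.430; wc +0.369/-0.490 → slack +1.286/-1.407; half-tol=0.429, Σhalf²=0.526819
Nominal = 100.430. Worst-case = [100.430 - 1.407, 100.430 + 1.286] = [99.023, 101.716]. RSS = √0.526819 = 0.726.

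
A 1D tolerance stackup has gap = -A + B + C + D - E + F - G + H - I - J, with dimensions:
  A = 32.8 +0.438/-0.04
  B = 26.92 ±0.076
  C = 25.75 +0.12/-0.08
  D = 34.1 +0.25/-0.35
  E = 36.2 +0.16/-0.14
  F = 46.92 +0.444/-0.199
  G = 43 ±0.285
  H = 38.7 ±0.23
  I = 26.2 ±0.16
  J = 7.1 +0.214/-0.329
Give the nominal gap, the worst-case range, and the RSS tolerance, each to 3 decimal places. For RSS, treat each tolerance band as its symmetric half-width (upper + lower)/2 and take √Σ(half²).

nominal=27.090 wc=[24.898,29.164] rss=0.723

Stack each dimension's contribution:
  -A: nom -32.800 → Σnom=-32.800; wc +0.040/-0.438 → slack +0.040/-0.438; half-tol=0.239, Σhalf²=0.057121
  +B: nom +26.920 → Σnom=-5.880; wc +0.076/-0.076 → slack +0.116/-0.514; half-tol=0.076, Σhalf²=0.062897
  +C: nom +25.750 → Σnom=19.870; wc +0.120/-0.080 → slack +0.236/-0.594; half-tol=0.100, Σhalf²=0.072897
  +D: nom +34.100 → Σnom=53.970; wc +0.250/-0.350 → slack +0.486/-0.944; half-tol=0.300, Σhalf²=0.162897
  -E: nom -36.200 → Σnom=17.770; wc +0.140/-0.160 → slack +0.626/-1.104; half-tol=0.150, Σhalf²=0.185397
  +F: nom +46.920 → Σnom=64.690; wc +0.444/-0.199 → slack +1.070/-1.303; half-tol=0.322, Σhalf²=0.288759
  -G: nom -43.000 → Σnom=21.690; wc +0.285/-0.285 → slack +1.355/-1.588; half-tol=0.285, Σhalf²=0.369984
  +H: nom +38.700 → Σnom=60.390; wc +0.230/-0.230 → slack +1.585/-1.818; half-tol=0.230, Σhalf²=0.422884
  -I: nom -26.200 → Σnom=34.190; wc +0.160/-0.160 → slack +1.745/-1.978; half-tol=0.160, Σhalf²=0.448484
  -J: nom -7.100 → Σnom=27.090; wc +0.329/-0.214 → slack +2.074/-2.192; half-tol=0.272, Σhalf²=0.522196
Nominal = 27.090. Worst-case = [27.090 - 2.192, 27.090 + 2.074] = [24.898, 29.164]. RSS = √0.522196 = 0.723.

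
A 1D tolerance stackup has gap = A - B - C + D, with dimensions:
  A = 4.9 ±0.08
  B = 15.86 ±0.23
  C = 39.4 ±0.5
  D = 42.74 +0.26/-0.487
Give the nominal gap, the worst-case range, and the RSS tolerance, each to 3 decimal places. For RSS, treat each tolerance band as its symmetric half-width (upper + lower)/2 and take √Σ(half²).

nominal=-7.620 wc=[-8.917,-6.550] rss=0.670

Stack each dimension's contribution:
  +A: nom +4.900 → Σnom=4.900; wc +0.080/-0.080 → slack +0.080/-0.080; half-tol=0.080, Σhalf²=0.006400
  -B: nom -15.860 → Σnom=-10.960; wc +0.230/-0.230 → slack +0.310/-0.310; half-tol=0.230, Σhalf²=0.059300
  -C: nom -39.400 → Σnom=-50.360; wc +0.500/-0.500 → slack +0.810/-0.810; half-tol=0.500, Σhalf²=0.309300
  +D: nom +42.740 → Σnom=-7.620; wc +0.260/-0.487 → slack +1.070/-1.297; half-tol=0.373, Σhalf²=0.448802
Nominal = -7.620. Worst-case = [-7.620 - 1.297, -7.620 + 1.070] = [-8.917, -6.550]. RSS = √0.448802 = 0.670.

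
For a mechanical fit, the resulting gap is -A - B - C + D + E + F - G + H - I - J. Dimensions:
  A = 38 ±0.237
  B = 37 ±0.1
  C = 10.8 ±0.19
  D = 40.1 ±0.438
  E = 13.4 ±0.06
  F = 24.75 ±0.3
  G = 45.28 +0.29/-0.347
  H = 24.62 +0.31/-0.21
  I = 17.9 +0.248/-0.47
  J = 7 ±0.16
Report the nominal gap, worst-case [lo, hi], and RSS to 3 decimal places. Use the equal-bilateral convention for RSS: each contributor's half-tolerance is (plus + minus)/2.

nominal=-53.110 wc=[-55.343,-50.498] rss=0.843

Stack each dimension's contribution:
  -A: nom -38.000 → Σnom=-38.000; wc +0.237/-0.237 → slack +0.237/-0.237; half-tol=0.237, Σhalf²=0.056169
  -B: nom -37.000 → Σnom=-75.000; wc +0.100/-0.100 → slack +0.337/-0.337; half-tol=0.100, Σhalf²=0.066169
  -C: nom -10.800 → Σnom=-85.800; wc +0.190/-0.190 → slack +0.527/-0.527; half-tol=0.190, Σhalf²=0.102269
  +D: nom +40.100 → Σnom=-45.700; wc +0.438/-0.438 → slack +0.965/-0.965; half-tol=0.438, Σhalf²=0.294113
  +E: nom +13.400 → Σnom=-32.300; wc +0.060/-0.060 → slack +1.025/-1.025; half-tol=0.060, Σhalf²=0.297713
  +F: nom +24.750 → Σnom=-7.550; wc +0.300/-0.300 → slack +1.325/-1.325; half-tol=0.300, Σhalf²=0.387713
  -G: nom -45.280 → Σnom=-52.830; wc +0.347/-0.290 → slack +1.672/-1.615; half-tol=0.319, Σhalf²=0.489155
  +H: nom +24.620 → Σnom=-28.210; wc +0.310/-0.210 → slack +1.982/-1.825; half-tol=0.260, Σhalf²=0.556755
  -I: nom -17.900 → Σnom=-46.110; wc +0.470/-0.248 → slack +2.452/-2.073; half-tol=0.359, Σhalf²=0.685636
  -J: nom -7.000 → Σnom=-53.110; wc +0.160/-0.160 → slack +2.612/-2.233; half-tol=0.160, Σhalf²=0.711236
Nominal = -53.110. Worst-case = [-53.110 - 2.233, -53.110 + 2.612] = [-55.343, -50.498]. RSS = √0.711236 = 0.843.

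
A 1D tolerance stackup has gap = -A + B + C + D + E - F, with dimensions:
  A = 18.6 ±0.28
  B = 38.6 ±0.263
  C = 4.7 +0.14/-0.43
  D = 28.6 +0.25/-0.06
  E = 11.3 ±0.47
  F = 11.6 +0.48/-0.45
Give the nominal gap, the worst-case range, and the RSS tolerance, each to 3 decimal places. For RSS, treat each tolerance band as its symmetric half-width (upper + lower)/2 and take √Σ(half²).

Stack each dimension's contribution:
  -A: nom -18.600 → Σnom=-18.600; wc +0.280/-0.280 → slack +0.280/-0.280; half-tol=0.280, Σhalf²=0.078400
  +B: nom +38.600 → Σnom=20.000; wc +0.263/-0.263 → slack +0.543/-0.543; half-tol=0.263, Σhalf²=0.147569
  +C: nom +4.700 → Σnom=24.700; wc +0.140/-0.430 → slack +0.683/-0.973; half-tol=0.285, Σhalf²=0.228794
  +D: nom +28.600 → Σnom=53.300; wc +0.250/-0.060 → slack +0.933/-1.033; half-tol=0.155, Σhalf²=0.252819
  +E: nom +11.300 → Σnom=64.600; wc +0.470/-0.470 → slack +1.403/-1.503; half-tol=0.470, Σhalf²=0.473719
  -F: nom -11.600 → Σnom=53.000; wc +0.450/-0.480 → slack +1.853/-1.983; half-tol=0.465, Σhalf²=0.689944
Nominal = 53.000. Worst-case = [53.000 - 1.983, 53.000 + 1.853] = [51.017, 54.853]. RSS = √0.689944 = 0.831.

nominal=53.000 wc=[51.017,54.853] rss=0.831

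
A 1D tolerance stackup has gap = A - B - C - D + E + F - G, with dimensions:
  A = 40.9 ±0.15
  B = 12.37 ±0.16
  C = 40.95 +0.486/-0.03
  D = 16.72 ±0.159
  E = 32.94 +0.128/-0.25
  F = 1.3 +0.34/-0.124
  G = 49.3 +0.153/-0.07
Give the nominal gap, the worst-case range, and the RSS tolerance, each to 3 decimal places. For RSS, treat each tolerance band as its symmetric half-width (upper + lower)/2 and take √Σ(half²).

Stack each dimension's contribution:
  +A: nom +40.900 → Σnom=40.900; wc +0.150/-0.150 → slack +0.150/-0.150; half-tol=0.150, Σhalf²=0.022500
  -B: nom -12.370 → Σnom=28.530; wc +0.160/-0.160 → slack +0.310/-0.310; half-tol=0.160, Σhalf²=0.048100
  -C: nom -40.950 → Σnom=-12.420; wc +0.030/-0.486 → slack +0.340/-0.796; half-tol=0.258, Σhalf²=0.114664
  -D: nom -16.720 → Σnom=-29.140; wc +0.159/-0.159 → slack +0.499/-0.955; half-tol=0.159, Σhalf²=0.139945
  +E: nom +32.940 → Σnom=3.800; wc +0.128/-0.250 → slack +0.627/-1.205; half-tol=0.189, Σhalf²=0.175666
  +F: nom +1.300 → Σnom=5.100; wc +0.340/-0.124 → slack +0.967/-1.329; half-tol=0.232, Σhalf²=0.229490
  -G: nom -49.300 → Σnom=-44.200; wc +0.070/-0.153 → slack +1.037/-1.482; half-tol=0.112, Σhalf²=0.241922
Nominal = -44.200. Worst-case = [-44.200 - 1.482, -44.200 + 1.037] = [-45.682, -43.163]. RSS = √0.241922 = 0.492.

nominal=-44.200 wc=[-45.682,-43.163] rss=0.492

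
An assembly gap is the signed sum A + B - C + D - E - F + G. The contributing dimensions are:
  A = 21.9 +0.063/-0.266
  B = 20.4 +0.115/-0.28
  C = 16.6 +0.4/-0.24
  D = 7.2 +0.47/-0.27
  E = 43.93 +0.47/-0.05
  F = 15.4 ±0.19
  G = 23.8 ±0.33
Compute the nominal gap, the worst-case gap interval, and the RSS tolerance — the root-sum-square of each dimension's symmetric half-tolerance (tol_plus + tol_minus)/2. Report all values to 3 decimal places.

Stack each dimension's contribution:
  +A: nom +21.900 → Σnom=21.900; wc +0.063/-0.266 → slack +0.063/-0.266; half-tol=0.165, Σhalf²=0.027060
  +B: nom +20.400 → Σnom=42.300; wc +0.115/-0.280 → slack +0.178/-0.546; half-tol=0.198, Σhalf²=0.066067
  -C: nom -16.600 → Σnom=25.700; wc +0.240/-0.400 → slack +0.418/-0.946; half-tol=0.320, Σhalf²=0.168467
  +D: nom +7.200 → Σnom=32.900; wc +0.470/-0.270 → slack +0.888/-1.216; half-tol=0.370, Σhalf²=0.305366
  -E: nom -43.930 → Σnom=-11.030; wc +0.050/-0.470 → slack +0.938/-1.686; half-tol=0.260, Σhalf²=0.372966
  -F: nom -15.400 → Σnom=-26.430; wc +0.190/-0.190 → slack +1.128/-1.876; half-tol=0.190, Σhalf²=0.409066
  +G: nom +23.800 → Σnom=-2.630; wc +0.330/-0.330 → slack +1.458/-2.206; half-tol=0.330, Σhalf²=0.517966
Nominal = -2.630. Worst-case = [-2.630 - 2.206, -2.630 + 1.458] = [-4.836, -1.172]. RSS = √0.517966 = 0.720.

nominal=-2.630 wc=[-4.836,-1.172] rss=0.720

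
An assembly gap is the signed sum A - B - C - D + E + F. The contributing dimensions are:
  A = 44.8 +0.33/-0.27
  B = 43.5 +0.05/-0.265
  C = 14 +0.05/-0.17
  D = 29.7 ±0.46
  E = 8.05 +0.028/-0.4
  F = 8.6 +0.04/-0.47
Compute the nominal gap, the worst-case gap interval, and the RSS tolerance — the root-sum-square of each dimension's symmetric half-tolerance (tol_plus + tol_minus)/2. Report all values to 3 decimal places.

Stack each dimension's contribution:
  +A: nom +44.800 → Σnom=44.800; wc +0.330/-0.270 → slack +0.330/-0.270; half-tol=0.300, Σhalf²=0.090000
  -B: nom -43.500 → Σnom=1.300; wc +0.265/-0.050 → slack +0.595/-0.320; half-tol=0.158, Σhalf²=0.114806
  -C: nom -14.000 → Σnom=-12.700; wc +0.170/-0.050 → slack +0.765/-0.370; half-tol=0.110, Σhalf²=0.126906
  -D: nom -29.700 → Σnom=-42.400; wc +0.460/-0.460 → slack +1.225/-0.830; half-tol=0.460, Σhalf²=0.338506
  +E: nom +8.050 → Σnom=-34.350; wc +0.028/-0.400 → slack +1.253/-1.230; half-tol=0.214, Σhalf²=0.384302
  +F: nom +8.600 → Σnom=-25.750; wc +0.040/-0.470 → slack +1.293/-1.700; half-tol=0.255, Σhalf²=0.449327
Nominal = -25.750. Worst-case = [-25.750 - 1.700, -25.750 + 1.293] = [-27.450, -24.457]. RSS = √0.449327 = 0.670.

nominal=-25.750 wc=[-27.450,-24.457] rss=0.670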